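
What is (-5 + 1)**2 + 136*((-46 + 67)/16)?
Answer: 389/2 ≈ 194.50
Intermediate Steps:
(-5 + 1)**2 + 136*((-46 + 67)/16) = (-4)**2 + 136*(21*(1/16)) = 16 + 136*(21/16) = 16 + 357/2 = 389/2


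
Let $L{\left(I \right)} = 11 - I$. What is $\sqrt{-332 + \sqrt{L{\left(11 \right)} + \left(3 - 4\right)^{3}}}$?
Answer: $\sqrt{-332 + i} \approx 0.0274 + 18.221 i$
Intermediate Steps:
$\sqrt{-332 + \sqrt{L{\left(11 \right)} + \left(3 - 4\right)^{3}}} = \sqrt{-332 + \sqrt{\left(11 - 11\right) + \left(3 - 4\right)^{3}}} = \sqrt{-332 + \sqrt{\left(11 - 11\right) + \left(-1\right)^{3}}} = \sqrt{-332 + \sqrt{0 - 1}} = \sqrt{-332 + \sqrt{-1}} = \sqrt{-332 + i}$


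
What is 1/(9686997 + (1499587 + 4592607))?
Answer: 1/15779191 ≈ 6.3375e-8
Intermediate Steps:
1/(9686997 + (1499587 + 4592607)) = 1/(9686997 + 6092194) = 1/15779191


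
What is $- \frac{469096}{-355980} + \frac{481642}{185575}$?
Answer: $\frac{12925370468}{3303049425} \approx 3.9132$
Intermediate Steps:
$- \frac{469096}{-355980} + \frac{481642}{185575} = \left(-469096\right) \left(- \frac{1}{355980}\right) + 481642 \cdot \frac{1}{185575} = \frac{117274}{88995} + \frac{481642}{185575} = \frac{12925370468}{3303049425}$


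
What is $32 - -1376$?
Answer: $1408$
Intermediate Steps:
$32 - -1376 = 32 + 1376 = 1408$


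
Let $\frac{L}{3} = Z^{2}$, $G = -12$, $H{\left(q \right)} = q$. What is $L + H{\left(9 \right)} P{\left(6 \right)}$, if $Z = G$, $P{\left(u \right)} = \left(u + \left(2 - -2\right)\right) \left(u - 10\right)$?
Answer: $72$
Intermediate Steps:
$P{\left(u \right)} = \left(-10 + u\right) \left(4 + u\right)$ ($P{\left(u \right)} = \left(u + \left(2 + 2\right)\right) \left(-10 + u\right) = \left(u + 4\right) \left(-10 + u\right) = \left(4 + u\right) \left(-10 + u\right) = \left(-10 + u\right) \left(4 + u\right)$)
$Z = -12$
$L = 432$ ($L = 3 \left(-12\right)^{2} = 3 \cdot 144 = 432$)
$L + H{\left(9 \right)} P{\left(6 \right)} = 432 + 9 \left(-40 + 6^{2} - 36\right) = 432 + 9 \left(-40 + 36 - 36\right) = 432 + 9 \left(-40\right) = 432 - 360 = 72$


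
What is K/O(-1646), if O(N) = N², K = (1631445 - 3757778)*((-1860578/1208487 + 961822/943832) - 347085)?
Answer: 420895672803233831655463/1545134703283173072 ≈ 2.7240e+5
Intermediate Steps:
K = 420895672803233831655463/570304351092 (K = -2126333*((-1860578*1/1208487 + 961822*(1/943832)) - 347085) = -2126333*((-1860578/1208487 + 480911/471916) - 347085) = -2126333*(-296861835791/570304351092 - 347085) = -2126333*(-197944382560602611/570304351092) = 420895672803233831655463/570304351092 ≈ 7.3802e+11)
K/O(-1646) = 420895672803233831655463/(570304351092*((-1646)²)) = (420895672803233831655463/570304351092)/2709316 = (420895672803233831655463/570304351092)*(1/2709316) = 420895672803233831655463/1545134703283173072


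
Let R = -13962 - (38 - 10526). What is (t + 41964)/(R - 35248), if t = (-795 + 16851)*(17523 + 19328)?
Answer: -295860810/19361 ≈ -15281.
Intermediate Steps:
t = 591679656 (t = 16056*36851 = 591679656)
R = -3474 (R = -13962 - 1*(-10488) = -13962 + 10488 = -3474)
(t + 41964)/(R - 35248) = (591679656 + 41964)/(-3474 - 35248) = 591721620/(-38722) = 591721620*(-1/38722) = -295860810/19361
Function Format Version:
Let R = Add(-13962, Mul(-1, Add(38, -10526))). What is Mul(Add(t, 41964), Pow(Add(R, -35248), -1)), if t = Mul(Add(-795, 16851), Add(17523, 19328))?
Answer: Rational(-295860810, 19361) ≈ -15281.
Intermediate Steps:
t = 591679656 (t = Mul(16056, 36851) = 591679656)
R = -3474 (R = Add(-13962, Mul(-1, -10488)) = Add(-13962, 10488) = -3474)
Mul(Add(t, 41964), Pow(Add(R, -35248), -1)) = Mul(Add(591679656, 41964), Pow(Add(-3474, -35248), -1)) = Mul(591721620, Pow(-38722, -1)) = Mul(591721620, Rational(-1, 38722)) = Rational(-295860810, 19361)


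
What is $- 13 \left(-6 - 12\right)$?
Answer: $234$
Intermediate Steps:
$- 13 \left(-6 - 12\right) = \left(-13\right) \left(-18\right) = 234$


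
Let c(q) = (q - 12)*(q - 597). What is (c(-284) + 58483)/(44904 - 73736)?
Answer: -319259/28832 ≈ -11.073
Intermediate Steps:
c(q) = (-597 + q)*(-12 + q) (c(q) = (-12 + q)*(-597 + q) = (-597 + q)*(-12 + q))
(c(-284) + 58483)/(44904 - 73736) = ((7164 + (-284)**2 - 609*(-284)) + 58483)/(44904 - 73736) = ((7164 + 80656 + 172956) + 58483)/(-28832) = (260776 + 58483)*(-1/28832) = 319259*(-1/28832) = -319259/28832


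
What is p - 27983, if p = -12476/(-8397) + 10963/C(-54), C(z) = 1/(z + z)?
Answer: -10177042363/8397 ≈ -1.2120e+6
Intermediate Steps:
C(z) = 1/(2*z)
p = -9942069112/8397 (p = -12476/(-8397) + 10963/(((1/2)/(-54))) = -12476*(-1/8397) + 10963/(((1/2)*(-1/54))) = 12476/8397 + 10963/(-1/108) = 12476/8397 + 10963*(-108) = 12476/8397 - 1184004 = -9942069112/8397 ≈ -1.1840e+6)
p - 27983 = -9942069112/8397 - 27983 = -10177042363/8397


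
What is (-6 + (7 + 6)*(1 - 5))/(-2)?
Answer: 29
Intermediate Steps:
(-6 + (7 + 6)*(1 - 5))/(-2) = (-6 + 13*(-4))*(-½) = (-6 - 52)*(-½) = -58*(-½) = 29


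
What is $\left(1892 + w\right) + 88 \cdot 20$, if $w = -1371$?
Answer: $2281$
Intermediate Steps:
$\left(1892 + w\right) + 88 \cdot 20 = \left(1892 - 1371\right) + 88 \cdot 20 = 521 + 1760 = 2281$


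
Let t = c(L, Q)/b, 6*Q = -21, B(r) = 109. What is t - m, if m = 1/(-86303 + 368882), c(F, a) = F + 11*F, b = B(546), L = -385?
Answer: -1305515089/30801111 ≈ -42.385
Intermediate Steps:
b = 109
Q = -7/2 (Q = (1/6)*(-21) = -7/2 ≈ -3.5000)
c(F, a) = 12*F
t = -4620/109 (t = (12*(-385))/109 = -4620*1/109 = -4620/109 ≈ -42.385)
m = 1/282579 ≈ 3.5388e-6
t - m = -4620/109 - 1*1/282579 = -4620/109 - 1/282579 = -1305515089/30801111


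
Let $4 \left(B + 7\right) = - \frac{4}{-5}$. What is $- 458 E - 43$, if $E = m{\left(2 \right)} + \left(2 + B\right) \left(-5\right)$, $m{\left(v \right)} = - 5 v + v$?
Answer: $-7371$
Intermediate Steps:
$m{\left(v \right)} = - 4 v$
$B = - \frac{34}{5}$ ($B = -7 + \frac{\left(-4\right) \frac{1}{-5}}{4} = -7 + \frac{\left(-4\right) \left(- \frac{1}{5}\right)}{4} = -7 + \frac{1}{4} \cdot \frac{4}{5} = -7 + \frac{1}{5} = - \frac{34}{5} \approx -6.8$)
$E = 16$ ($E = \left(-4\right) 2 + \left(2 - \frac{34}{5}\right) \left(-5\right) = -8 - -24 = -8 + 24 = 16$)
$- 458 E - 43 = \left(-458\right) 16 - 43 = -7328 - 43 = -7371$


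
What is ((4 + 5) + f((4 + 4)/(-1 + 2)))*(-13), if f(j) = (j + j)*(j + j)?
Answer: -3445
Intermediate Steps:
f(j) = 4*j**2 (f(j) = (2*j)*(2*j) = 4*j**2)
((4 + 5) + f((4 + 4)/(-1 + 2)))*(-13) = ((4 + 5) + 4*((4 + 4)/(-1 + 2))**2)*(-13) = (9 + 4*(8/1)**2)*(-13) = (9 + 4*(8*1)**2)*(-13) = (9 + 4*8**2)*(-13) = (9 + 4*64)*(-13) = (9 + 256)*(-13) = 265*(-13) = -3445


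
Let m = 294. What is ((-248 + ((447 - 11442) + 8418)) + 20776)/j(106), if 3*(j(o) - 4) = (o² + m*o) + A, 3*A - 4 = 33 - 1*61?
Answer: 53853/42404 ≈ 1.2700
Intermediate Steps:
A = -8 (A = 4/3 + (33 - 1*61)/3 = 4/3 + (33 - 61)/3 = 4/3 + (⅓)*(-28) = 4/3 - 28/3 = -8)
j(o) = 4/3 + 98*o + o²/3 (j(o) = 4 + ((o² + 294*o) - 8)/3 = 4 + (-8 + o² + 294*o)/3 = 4 + (-8/3 + 98*o + o²/3) = 4/3 + 98*o + o²/3)
((-248 + ((447 - 11442) + 8418)) + 20776)/j(106) = ((-248 + ((447 - 11442) + 8418)) + 20776)/(4/3 + 98*106 + (⅓)*106²) = ((-248 + (-10995 + 8418)) + 20776)/(4/3 + 10388 + (⅓)*11236) = ((-248 - 2577) + 20776)/(4/3 + 10388 + 11236/3) = (-2825 + 20776)/(42404/3) = 17951*(3/42404) = 53853/42404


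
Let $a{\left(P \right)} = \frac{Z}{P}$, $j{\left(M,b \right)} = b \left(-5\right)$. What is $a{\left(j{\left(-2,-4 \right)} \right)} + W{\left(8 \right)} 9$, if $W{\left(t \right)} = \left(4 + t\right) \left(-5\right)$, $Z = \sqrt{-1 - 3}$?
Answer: $-540 + \frac{i}{10} \approx -540.0 + 0.1 i$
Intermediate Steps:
$Z = 2 i$ ($Z = \sqrt{-4} = 2 i \approx 2.0 i$)
$j{\left(M,b \right)} = - 5 b$
$W{\left(t \right)} = -20 - 5 t$
$a{\left(P \right)} = \frac{2 i}{P}$
$a{\left(j{\left(-2,-4 \right)} \right)} + W{\left(8 \right)} 9 = \frac{2 i}{\left(-5\right) \left(-4\right)} + \left(-20 - 40\right) 9 = \frac{2 i}{20} + \left(-20 - 40\right) 9 = 2 i \frac{1}{20} - 540 = \frac{i}{10} - 540 = -540 + \frac{i}{10}$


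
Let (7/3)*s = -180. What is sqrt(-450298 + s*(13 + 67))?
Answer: I*sqrt(22367002)/7 ≈ 675.63*I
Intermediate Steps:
s = -540/7 (s = (3/7)*(-180) = -540/7 ≈ -77.143)
sqrt(-450298 + s*(13 + 67)) = sqrt(-450298 - 540*(13 + 67)/7) = sqrt(-450298 - 540/7*80) = sqrt(-450298 - 43200/7) = sqrt(-3195286/7) = I*sqrt(22367002)/7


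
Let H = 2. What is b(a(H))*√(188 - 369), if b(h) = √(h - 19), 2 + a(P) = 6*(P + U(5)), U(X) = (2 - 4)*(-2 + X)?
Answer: -3*√905 ≈ -90.250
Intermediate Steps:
U(X) = 4 - 2*X (U(X) = -2*(-2 + X) = 4 - 2*X)
a(P) = -38 + 6*P (a(P) = -2 + 6*(P + (4 - 2*5)) = -2 + 6*(P + (4 - 10)) = -2 + 6*(P - 6) = -2 + 6*(-6 + P) = -2 + (-36 + 6*P) = -38 + 6*P)
b(h) = √(-19 + h)
b(a(H))*√(188 - 369) = √(-19 + (-38 + 6*2))*√(188 - 369) = √(-19 + (-38 + 12))*√(-181) = √(-19 - 26)*(I*√181) = √(-45)*(I*√181) = (3*I*√5)*(I*√181) = -3*√905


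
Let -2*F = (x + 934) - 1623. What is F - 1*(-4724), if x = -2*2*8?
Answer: 10169/2 ≈ 5084.5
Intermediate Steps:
x = -32 (x = -4*8 = -32)
F = 721/2 (F = -((-32 + 934) - 1623)/2 = -(902 - 1623)/2 = -½*(-721) = 721/2 ≈ 360.50)
F - 1*(-4724) = 721/2 - 1*(-4724) = 721/2 + 4724 = 10169/2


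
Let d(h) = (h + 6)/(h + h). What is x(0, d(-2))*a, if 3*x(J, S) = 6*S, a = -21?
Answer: 42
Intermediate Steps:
d(h) = (6 + h)/(2*h) (d(h) = (6 + h)/((2*h)) = (6 + h)*(1/(2*h)) = (6 + h)/(2*h))
x(J, S) = 2*S (x(J, S) = (6*S)/3 = 2*S)
x(0, d(-2))*a = (2*((1/2)*(6 - 2)/(-2)))*(-21) = (2*((1/2)*(-1/2)*4))*(-21) = (2*(-1))*(-21) = -2*(-21) = 42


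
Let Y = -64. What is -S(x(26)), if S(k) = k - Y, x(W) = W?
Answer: -90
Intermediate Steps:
S(k) = 64 + k (S(k) = k - 1*(-64) = k + 64 = 64 + k)
-S(x(26)) = -(64 + 26) = -1*90 = -90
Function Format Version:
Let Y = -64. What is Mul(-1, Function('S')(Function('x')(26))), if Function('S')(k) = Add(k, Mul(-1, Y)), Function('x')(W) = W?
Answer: -90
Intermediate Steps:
Function('S')(k) = Add(64, k) (Function('S')(k) = Add(k, Mul(-1, -64)) = Add(k, 64) = Add(64, k))
Mul(-1, Function('S')(Function('x')(26))) = Mul(-1, Add(64, 26)) = Mul(-1, 90) = -90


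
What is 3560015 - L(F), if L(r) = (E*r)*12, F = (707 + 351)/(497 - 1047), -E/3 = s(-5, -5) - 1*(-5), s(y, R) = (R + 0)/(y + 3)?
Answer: 195772259/55 ≈ 3.5595e+6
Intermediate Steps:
s(y, R) = R/(3 + y)
E = -45/2 (E = -3*(-5/(3 - 5) - 1*(-5)) = -3*(-5/(-2) + 5) = -3*(-5*(-1/2) + 5) = -3*(5/2 + 5) = -3*15/2 = -45/2 ≈ -22.500)
F = -529/275 (F = 1058/(-550) = 1058*(-1/550) = -529/275 ≈ -1.9236)
L(r) = -270*r (L(r) = -45*r/2*12 = -270*r)
3560015 - L(F) = 3560015 - (-270)*(-529)/275 = 3560015 - 1*28566/55 = 3560015 - 28566/55 = 195772259/55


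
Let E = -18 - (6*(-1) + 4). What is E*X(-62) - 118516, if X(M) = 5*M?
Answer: -113556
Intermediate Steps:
E = -16 (E = -18 - (-6 + 4) = -18 - 1*(-2) = -18 + 2 = -16)
E*X(-62) - 118516 = -80*(-62) - 118516 = -16*(-310) - 118516 = 4960 - 118516 = -113556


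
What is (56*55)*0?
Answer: 0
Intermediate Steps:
(56*55)*0 = 3080*0 = 0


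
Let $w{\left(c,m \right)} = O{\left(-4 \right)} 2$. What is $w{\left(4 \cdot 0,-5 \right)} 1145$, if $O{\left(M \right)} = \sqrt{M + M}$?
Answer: $4580 i \sqrt{2} \approx 6477.1 i$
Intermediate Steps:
$O{\left(M \right)} = \sqrt{2} \sqrt{M}$ ($O{\left(M \right)} = \sqrt{2 M} = \sqrt{2} \sqrt{M}$)
$w{\left(c,m \right)} = 4 i \sqrt{2}$ ($w{\left(c,m \right)} = \sqrt{2} \sqrt{-4} \cdot 2 = \sqrt{2} \cdot 2 i 2 = 2 i \sqrt{2} \cdot 2 = 4 i \sqrt{2}$)
$w{\left(4 \cdot 0,-5 \right)} 1145 = 4 i \sqrt{2} \cdot 1145 = 4580 i \sqrt{2}$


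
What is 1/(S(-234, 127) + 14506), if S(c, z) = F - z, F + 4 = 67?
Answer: 1/14442 ≈ 6.9242e-5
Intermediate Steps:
F = 63 (F = -4 + 67 = 63)
S(c, z) = 63 - z
1/(S(-234, 127) + 14506) = 1/((63 - 1*127) + 14506) = 1/((63 - 127) + 14506) = 1/(-64 + 14506) = 1/14442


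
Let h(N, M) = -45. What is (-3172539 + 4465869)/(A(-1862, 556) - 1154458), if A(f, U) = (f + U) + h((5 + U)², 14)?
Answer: -1293330/1155809 ≈ -1.1190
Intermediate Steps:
A(f, U) = -45 + U + f (A(f, U) = (f + U) - 45 = (U + f) - 45 = -45 + U + f)
(-3172539 + 4465869)/(A(-1862, 556) - 1154458) = (-3172539 + 4465869)/((-45 + 556 - 1862) - 1154458) = 1293330/(-1351 - 1154458) = 1293330/(-1155809) = 1293330*(-1/1155809) = -1293330/1155809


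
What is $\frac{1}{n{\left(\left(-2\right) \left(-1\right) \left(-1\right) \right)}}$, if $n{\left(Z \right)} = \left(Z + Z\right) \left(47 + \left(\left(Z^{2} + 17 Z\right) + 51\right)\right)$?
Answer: $- \frac{1}{272} \approx -0.0036765$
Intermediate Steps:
$n{\left(Z \right)} = 2 Z \left(98 + Z^{2} + 17 Z\right)$ ($n{\left(Z \right)} = 2 Z \left(47 + \left(51 + Z^{2} + 17 Z\right)\right) = 2 Z \left(98 + Z^{2} + 17 Z\right)$)
$\frac{1}{n{\left(\left(-2\right) \left(-1\right) \left(-1\right) \right)}} = \frac{1}{2 \left(-2\right) \left(-1\right) \left(-1\right) \left(98 + \left(\left(-2\right) \left(-1\right) \left(-1\right)\right)^{2} + 17 \left(-2\right) \left(-1\right) \left(-1\right)\right)} = \frac{1}{2 \cdot 2 \left(-1\right) \left(98 + \left(2 \left(-1\right)\right)^{2} + 17 \cdot 2 \left(-1\right)\right)} = \frac{1}{2 \left(-2\right) \left(98 + \left(-2\right)^{2} + 17 \left(-2\right)\right)} = \frac{1}{2 \left(-2\right) \left(98 + 4 - 34\right)} = \frac{1}{2 \left(-2\right) 68} = \frac{1}{-272} = - \frac{1}{272}$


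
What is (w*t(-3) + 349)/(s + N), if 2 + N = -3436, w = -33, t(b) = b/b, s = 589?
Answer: -316/2849 ≈ -0.11092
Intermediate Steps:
t(b) = 1
N = -3438 (N = -2 - 3436 = -3438)
(w*t(-3) + 349)/(s + N) = (-33*1 + 349)/(589 - 3438) = (-33 + 349)/(-2849) = 316*(-1/2849) = -316/2849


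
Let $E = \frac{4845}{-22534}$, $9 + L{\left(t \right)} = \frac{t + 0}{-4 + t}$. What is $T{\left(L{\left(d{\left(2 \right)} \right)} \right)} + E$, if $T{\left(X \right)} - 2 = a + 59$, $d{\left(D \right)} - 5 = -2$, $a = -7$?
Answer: $\frac{63789}{1186} \approx 53.785$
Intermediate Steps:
$d{\left(D \right)} = 3$ ($d{\left(D \right)} = 5 - 2 = 3$)
$L{\left(t \right)} = -9 + \frac{t}{-4 + t}$ ($L{\left(t \right)} = -9 + \frac{t + 0}{-4 + t} = -9 + \frac{t}{-4 + t}$)
$T{\left(X \right)} = 54$ ($T{\left(X \right)} = 2 + \left(-7 + 59\right) = 2 + 52 = 54$)
$E = - \frac{255}{1186}$ ($E = 4845 \left(- \frac{1}{22534}\right) = - \frac{255}{1186} \approx -0.21501$)
$T{\left(L{\left(d{\left(2 \right)} \right)} \right)} + E = 54 - \frac{255}{1186} = \frac{63789}{1186}$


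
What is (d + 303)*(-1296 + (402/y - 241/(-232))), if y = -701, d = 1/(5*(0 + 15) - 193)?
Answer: -7532992457435/19190576 ≈ -3.9254e+5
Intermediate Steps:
d = -1/118 (d = 1/(5*15 - 193) = 1/(75 - 193) = 1/(-118) = -1/118 ≈ -0.0084746)
(d + 303)*(-1296 + (402/y - 241/(-232))) = (-1/118 + 303)*(-1296 + (402/(-701) - 241/(-232))) = 35753*(-1296 + (402*(-1/701) - 241*(-1/232)))/118 = 35753*(-1296 + (-402/701 + 241/232))/118 = 35753*(-1296 + 75677/162632)/118 = (35753/118)*(-210695395/162632) = -7532992457435/19190576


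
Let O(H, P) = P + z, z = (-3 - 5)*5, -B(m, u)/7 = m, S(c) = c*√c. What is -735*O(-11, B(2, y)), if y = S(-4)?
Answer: 39690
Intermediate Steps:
S(c) = c^(3/2)
y = -8*I (y = (-4)^(3/2) = -8*I ≈ -8.0*I)
B(m, u) = -7*m
z = -40 (z = -8*5 = -40)
O(H, P) = -40 + P (O(H, P) = P - 40 = -40 + P)
-735*O(-11, B(2, y)) = -735*(-40 - 7*2) = -735*(-40 - 14) = -735*(-54) = 39690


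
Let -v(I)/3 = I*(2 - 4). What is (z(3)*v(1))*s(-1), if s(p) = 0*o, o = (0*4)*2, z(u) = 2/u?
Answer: 0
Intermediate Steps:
o = 0 (o = 0*2 = 0)
v(I) = 6*I (v(I) = -3*I*(2 - 4) = -3*I*(-2) = -(-6)*I = 6*I)
s(p) = 0 (s(p) = 0*0 = 0)
(z(3)*v(1))*s(-1) = ((2/3)*(6*1))*0 = ((2*(⅓))*6)*0 = ((⅔)*6)*0 = 4*0 = 0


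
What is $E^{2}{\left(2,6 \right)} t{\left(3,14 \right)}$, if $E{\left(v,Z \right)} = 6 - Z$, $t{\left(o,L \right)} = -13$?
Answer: $0$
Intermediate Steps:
$E^{2}{\left(2,6 \right)} t{\left(3,14 \right)} = \left(6 - 6\right)^{2} \left(-13\right) = 0^{2} \left(-13\right) = 0 \left(-13\right) = 0$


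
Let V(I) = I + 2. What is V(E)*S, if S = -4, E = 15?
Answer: -68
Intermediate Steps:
V(I) = 2 + I
V(E)*S = (2 + 15)*(-4) = 17*(-4) = -68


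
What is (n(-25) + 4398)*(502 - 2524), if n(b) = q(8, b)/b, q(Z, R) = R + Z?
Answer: -222353274/25 ≈ -8.8941e+6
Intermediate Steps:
n(b) = (8 + b)/b (n(b) = (b + 8)/b = (8 + b)/b)
(n(-25) + 4398)*(502 - 2524) = ((8 - 25)/(-25) + 4398)*(502 - 2524) = (-1/25*(-17) + 4398)*(-2022) = (17/25 + 4398)*(-2022) = (109967/25)*(-2022) = -222353274/25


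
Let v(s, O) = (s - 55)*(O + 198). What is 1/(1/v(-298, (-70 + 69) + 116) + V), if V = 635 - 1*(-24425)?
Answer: 110489/2768854339 ≈ 3.9904e-5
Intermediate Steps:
v(s, O) = (-55 + s)*(198 + O)
V = 25060 (V = 635 + 24425 = 25060)
1/(1/v(-298, (-70 + 69) + 116) + V) = 1/(1/(-10890 - 55*((-70 + 69) + 116) + 198*(-298) + ((-70 + 69) + 116)*(-298)) + 25060) = 1/(1/(-10890 - 55*(-1 + 116) - 59004 + (-1 + 116)*(-298)) + 25060) = 1/(1/(-10890 - 55*115 - 59004 + 115*(-298)) + 25060) = 1/(1/(-10890 - 6325 - 59004 - 34270) + 25060) = 1/(1/(-110489) + 25060) = 1/(-1/110489 + 25060) = 1/(2768854339/110489) = 110489/2768854339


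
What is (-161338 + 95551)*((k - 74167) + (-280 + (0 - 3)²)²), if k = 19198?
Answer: -1215217464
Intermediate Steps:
(-161338 + 95551)*((k - 74167) + (-280 + (0 - 3)²)²) = (-161338 + 95551)*((19198 - 74167) + (-280 + (0 - 3)²)²) = -65787*(-54969 + (-280 + (-3)²)²) = -65787*(-54969 + (-280 + 9)²) = -65787*(-54969 + (-271)²) = -65787*(-54969 + 73441) = -65787*18472 = -1215217464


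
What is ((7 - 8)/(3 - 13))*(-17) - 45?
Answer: -467/10 ≈ -46.700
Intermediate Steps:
((7 - 8)/(3 - 13))*(-17) - 45 = -1/(-10)*(-17) - 45 = -1*(-⅒)*(-17) - 45 = (⅒)*(-17) - 45 = -17/10 - 45 = -467/10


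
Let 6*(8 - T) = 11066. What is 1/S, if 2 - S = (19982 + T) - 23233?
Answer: 3/15268 ≈ 0.00019649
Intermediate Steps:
T = -5509/3 (T = 8 - 1/6*11066 = 8 - 5533/3 = -5509/3 ≈ -1836.3)
S = 15268/3 (S = 2 - ((19982 - 5509/3) - 23233) = 2 - (54437/3 - 23233) = 2 - 1*(-15262/3) = 2 + 15262/3 = 15268/3 ≈ 5089.3)
1/S = 1/(15268/3) = 3/15268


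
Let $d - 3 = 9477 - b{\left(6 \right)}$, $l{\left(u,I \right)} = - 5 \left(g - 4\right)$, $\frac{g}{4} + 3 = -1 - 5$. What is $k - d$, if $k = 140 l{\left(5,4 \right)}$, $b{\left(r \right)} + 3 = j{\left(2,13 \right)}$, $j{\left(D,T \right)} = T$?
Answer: $18530$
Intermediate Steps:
$b{\left(r \right)} = 10$ ($b{\left(r \right)} = -3 + 13 = 10$)
$g = -36$ ($g = -12 + 4 \left(-1 - 5\right) = -12 + 4 \left(-6\right) = -12 - 24 = -36$)
$l{\left(u,I \right)} = 200$ ($l{\left(u,I \right)} = - 5 \left(-36 - 4\right) = \left(-5\right) \left(-40\right) = 200$)
$k = 28000$ ($k = 140 \cdot 200 = 28000$)
$d = 9470$ ($d = 3 + \left(9477 - 10\right) = 3 + 9467 = 9470$)
$k - d = 28000 - 9470 = 18530$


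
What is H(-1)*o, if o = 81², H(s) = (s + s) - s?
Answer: -6561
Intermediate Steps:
H(s) = s (H(s) = 2*s - s = s)
o = 6561
H(-1)*o = -1*6561 = -6561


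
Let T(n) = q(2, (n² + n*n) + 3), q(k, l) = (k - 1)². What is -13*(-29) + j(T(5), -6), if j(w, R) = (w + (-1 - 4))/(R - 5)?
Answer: 4151/11 ≈ 377.36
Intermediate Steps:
q(k, l) = (-1 + k)²
T(n) = 1 (T(n) = (-1 + 2)² = 1² = 1)
j(w, R) = (-5 + w)/(-5 + R) (j(w, R) = (w - 5)/(-5 + R) = (-5 + w)/(-5 + R))
-13*(-29) + j(T(5), -6) = -13*(-29) + (-5 + 1)/(-5 - 6) = 377 - 4/(-11) = 377 - 1/11*(-4) = 377 + 4/11 = 4151/11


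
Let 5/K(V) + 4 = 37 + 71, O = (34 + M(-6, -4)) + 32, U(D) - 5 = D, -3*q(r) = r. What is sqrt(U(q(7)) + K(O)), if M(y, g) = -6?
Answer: 11*sqrt(546)/156 ≈ 1.6476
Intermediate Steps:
q(r) = -r/3
U(D) = 5 + D
O = 60 (O = (34 - 6) + 32 = 28 + 32 = 60)
K(V) = 5/104 (K(V) = 5/(-4 + (37 + 71)) = 5/(-4 + 108) = 5/104)
sqrt(U(q(7)) + K(O)) = sqrt((5 - 1/3*7) + 5/104) = sqrt((5 - 7/3) + 5/104) = sqrt(8/3 + 5/104) = sqrt(847/312) = 11*sqrt(546)/156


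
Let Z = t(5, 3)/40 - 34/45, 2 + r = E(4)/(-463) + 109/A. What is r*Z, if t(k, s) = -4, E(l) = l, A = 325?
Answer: 19387291/13542750 ≈ 1.4316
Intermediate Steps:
r = -251783/150475 (r = -2 + (4/(-463) + 109/325) = -2 + (4*(-1/463) + 109*(1/325)) = -2 + (-4/463 + 109/325) = -2 + 49167/150475 = -251783/150475 ≈ -1.6733)
Z = -77/90 (Z = -4/40 - 34/45 = -4*1/40 - 34*1/45 = -⅒ - 34/45 = -77/90 ≈ -0.85556)
r*Z = -251783/150475*(-77/90) = 19387291/13542750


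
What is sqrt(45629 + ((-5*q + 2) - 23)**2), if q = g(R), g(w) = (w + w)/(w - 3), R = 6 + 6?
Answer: sqrt(421270)/3 ≈ 216.35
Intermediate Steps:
R = 12
g(w) = 2*w/(-3 + w) (g(w) = (2*w)/(-3 + w) = 2*w/(-3 + w))
q = 8/3 (q = 2*12/(-3 + 12) = 2*12/9 = 2*12*(1/9) = 8/3 ≈ 2.6667)
sqrt(45629 + ((-5*q + 2) - 23)**2) = sqrt(45629 + ((-5*8/3 + 2) - 23)**2) = sqrt(45629 + ((-40/3 + 2) - 23)**2) = sqrt(45629 + (-34/3 - 23)**2) = sqrt(45629 + (-103/3)**2) = sqrt(45629 + 10609/9) = sqrt(421270/9) = sqrt(421270)/3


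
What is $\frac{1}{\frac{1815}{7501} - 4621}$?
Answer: $- \frac{7501}{34660306} \approx -0.00021641$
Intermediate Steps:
$\frac{1}{\frac{1815}{7501} - 4621} = \frac{1}{- \frac{34660306}{7501}} = - \frac{7501}{34660306}$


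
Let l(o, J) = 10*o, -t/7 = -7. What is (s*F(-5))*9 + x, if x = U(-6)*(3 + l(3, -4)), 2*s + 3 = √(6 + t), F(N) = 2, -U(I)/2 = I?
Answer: 369 + 9*√55 ≈ 435.75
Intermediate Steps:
t = 49 (t = -7*(-7) = 49)
U(I) = -2*I
s = -3/2 + √55/2 (s = -3/2 + √(6 + 49)/2 = -3/2 + √55/2 ≈ 2.2081)
x = 396 (x = (-2*(-6))*(3 + 10*3) = 12*(3 + 30) = 12*33 = 396)
(s*F(-5))*9 + x = ((-3/2 + √55/2)*2)*9 + 396 = (-3 + √55)*9 + 396 = (-27 + 9*√55) + 396 = 369 + 9*√55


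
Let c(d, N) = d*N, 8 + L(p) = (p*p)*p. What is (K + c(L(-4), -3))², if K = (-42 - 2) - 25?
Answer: 21609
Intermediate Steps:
L(p) = -8 + p³ (L(p) = -8 + (p*p)*p = -8 + p²*p = -8 + p³)
c(d, N) = N*d
K = -69 (K = -44 - 25 = -69)
(K + c(L(-4), -3))² = (-69 - 3*(-8 + (-4)³))² = (-69 - 3*(-8 - 64))² = (-69 - 3*(-72))² = (-69 + 216)² = 147² = 21609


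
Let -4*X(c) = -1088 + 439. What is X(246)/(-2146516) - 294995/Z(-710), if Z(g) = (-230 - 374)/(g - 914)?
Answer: -1028335455668079/1296495664 ≈ -7.9317e+5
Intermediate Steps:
X(c) = 649/4 (X(c) = -(-1088 + 439)/4 = -1/4*(-649) = 649/4)
Z(g) = -604/(-914 + g)
X(246)/(-2146516) - 294995/Z(-710) = (649/4)/(-2146516) - 294995/((-604/(-914 - 710))) = (649/4)*(-1/2146516) - 294995/((-604/(-1624))) = -649/8586064 - 294995/((-604*(-1/1624))) = -649/8586064 - 294995/151/406 = -649/8586064 - 294995*406/151 = -649/8586064 - 119767970/151 = -1028335455668079/1296495664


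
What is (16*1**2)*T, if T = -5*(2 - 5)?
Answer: 240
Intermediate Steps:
T = 15 (T = -5*(-3) = 15)
(16*1**2)*T = (16*1**2)*15 = (16*1)*15 = 16*15 = 240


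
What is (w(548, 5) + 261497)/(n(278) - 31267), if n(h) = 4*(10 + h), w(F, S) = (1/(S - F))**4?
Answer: -22733485619663098/2618075616302115 ≈ -8.6833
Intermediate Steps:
w(F, S) = (S - F)**(-4)
n(h) = 40 + 4*h
(w(548, 5) + 261497)/(n(278) - 31267) = ((548 - 1*5)**(-4) + 261497)/((40 + 4*278) - 31267) = ((548 - 5)**(-4) + 261497)/((40 + 1112) - 31267) = (543**(-4) + 261497)/(1152 - 31267) = (1/86935932801 + 261497)/(-30115) = (22733485619663098/86935932801)*(-1/30115) = -22733485619663098/2618075616302115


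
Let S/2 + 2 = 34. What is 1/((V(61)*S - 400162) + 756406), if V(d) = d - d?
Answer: 1/356244 ≈ 2.8071e-6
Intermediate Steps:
V(d) = 0
S = 64 (S = -4 + 2*34 = -4 + 68 = 64)
1/((V(61)*S - 400162) + 756406) = 1/((0*64 - 400162) + 756406) = 1/((0 - 400162) + 756406) = 1/(-400162 + 756406) = 1/356244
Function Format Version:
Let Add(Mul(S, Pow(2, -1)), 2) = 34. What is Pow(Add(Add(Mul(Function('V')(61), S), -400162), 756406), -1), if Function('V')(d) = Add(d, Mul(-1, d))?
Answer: Rational(1, 356244) ≈ 2.8071e-6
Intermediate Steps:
Function('V')(d) = 0
S = 64 (S = Add(-4, Mul(2, 34)) = Add(-4, 68) = 64)
Pow(Add(Add(Mul(Function('V')(61), S), -400162), 756406), -1) = Pow(Add(Add(Mul(0, 64), -400162), 756406), -1) = Pow(Add(Add(0, -400162), 756406), -1) = Pow(Add(-400162, 756406), -1) = Pow(356244, -1) = Rational(1, 356244)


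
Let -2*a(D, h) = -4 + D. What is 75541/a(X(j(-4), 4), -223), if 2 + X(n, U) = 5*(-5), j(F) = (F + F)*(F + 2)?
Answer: 151082/31 ≈ 4873.6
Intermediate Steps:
j(F) = 2*F*(2 + F) (j(F) = (2*F)*(2 + F) = 2*F*(2 + F))
X(n, U) = -27 (X(n, U) = -2 + 5*(-5) = -2 - 25 = -27)
a(D, h) = 2 - D/2 (a(D, h) = -(-4 + D)/2 = 2 - D/2)
75541/a(X(j(-4), 4), -223) = 75541/(2 - 1/2*(-27)) = 75541/(2 + 27/2) = 75541/(31/2) = 75541*(2/31) = 151082/31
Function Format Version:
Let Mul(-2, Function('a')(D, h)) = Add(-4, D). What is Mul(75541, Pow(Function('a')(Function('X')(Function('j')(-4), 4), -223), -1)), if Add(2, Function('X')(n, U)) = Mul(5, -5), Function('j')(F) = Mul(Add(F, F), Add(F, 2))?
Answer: Rational(151082, 31) ≈ 4873.6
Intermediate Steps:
Function('j')(F) = Mul(2, F, Add(2, F)) (Function('j')(F) = Mul(Mul(2, F), Add(2, F)) = Mul(2, F, Add(2, F)))
Function('X')(n, U) = -27 (Function('X')(n, U) = Add(-2, Mul(5, -5)) = Add(-2, -25) = -27)
Function('a')(D, h) = Add(2, Mul(Rational(-1, 2), D)) (Function('a')(D, h) = Mul(Rational(-1, 2), Add(-4, D)) = Add(2, Mul(Rational(-1, 2), D)))
Mul(75541, Pow(Function('a')(Function('X')(Function('j')(-4), 4), -223), -1)) = Mul(75541, Pow(Add(2, Mul(Rational(-1, 2), -27)), -1)) = Mul(75541, Pow(Add(2, Rational(27, 2)), -1)) = Mul(75541, Pow(Rational(31, 2), -1)) = Mul(75541, Rational(2, 31)) = Rational(151082, 31)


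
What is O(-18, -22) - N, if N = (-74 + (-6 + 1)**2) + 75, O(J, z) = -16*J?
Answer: 262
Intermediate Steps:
N = 26 (N = (-74 + (-5)**2) + 75 = (-74 + 25) + 75 = -49 + 75 = 26)
O(-18, -22) - N = -16*(-18) - 1*26 = 288 - 26 = 262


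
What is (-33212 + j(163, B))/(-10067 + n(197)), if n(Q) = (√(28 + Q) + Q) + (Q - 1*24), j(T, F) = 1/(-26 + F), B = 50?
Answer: 797087/232368 ≈ 3.4303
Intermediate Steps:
n(Q) = -24 + √(28 + Q) + 2*Q (n(Q) = (Q + √(28 + Q)) + (Q - 24) = (Q + √(28 + Q)) + (-24 + Q) = -24 + √(28 + Q) + 2*Q)
(-33212 + j(163, B))/(-10067 + n(197)) = (-33212 + 1/(-26 + 50))/(-10067 + (-24 + √(28 + 197) + 2*197)) = (-33212 + 1/24)/(-10067 + (-24 + √225 + 394)) = (-33212 + 1/24)/(-10067 + (-24 + 15 + 394)) = -797087/(24*(-10067 + 385)) = -797087/24/(-9682) = -797087/24*(-1/9682) = 797087/232368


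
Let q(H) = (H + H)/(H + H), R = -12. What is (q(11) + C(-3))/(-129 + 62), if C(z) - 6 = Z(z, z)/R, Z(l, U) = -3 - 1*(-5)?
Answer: -41/402 ≈ -0.10199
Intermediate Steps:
Z(l, U) = 2 (Z(l, U) = -3 + 5 = 2)
q(H) = 1 (q(H) = (2*H)/((2*H)) = (2*H)*(1/(2*H)) = 1)
C(z) = 35/6 (C(z) = 6 + 2/(-12) = 6 + 2*(-1/12) = 6 - ⅙ = 35/6)
(q(11) + C(-3))/(-129 + 62) = (1 + 35/6)/(-129 + 62) = (41/6)/(-67) = -1/67*41/6 = -41/402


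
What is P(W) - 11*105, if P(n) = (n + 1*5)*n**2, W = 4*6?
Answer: 15549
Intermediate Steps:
W = 24
P(n) = n**2*(5 + n) (P(n) = (n + 5)*n**2 = (5 + n)*n**2 = n**2*(5 + n))
P(W) - 11*105 = 24**2*(5 + 24) - 11*105 = 576*29 - 1155 = 16704 - 1155 = 15549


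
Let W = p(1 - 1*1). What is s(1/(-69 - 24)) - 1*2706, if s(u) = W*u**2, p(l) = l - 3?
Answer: -7801399/2883 ≈ -2706.0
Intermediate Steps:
p(l) = -3 + l
W = -3 (W = -3 + (1 - 1*1) = -3 + (1 - 1) = -3 + 0 = -3)
s(u) = -3*u**2
s(1/(-69 - 24)) - 1*2706 = -3/(-69 - 24)**2 - 1*2706 = -3*(1/(-93))**2 - 2706 = -3*(-1/93)**2 - 2706 = -3*1/8649 - 2706 = -1/2883 - 2706 = -7801399/2883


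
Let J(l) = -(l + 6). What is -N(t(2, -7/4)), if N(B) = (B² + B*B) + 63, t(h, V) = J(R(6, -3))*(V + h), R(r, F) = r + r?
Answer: -207/2 ≈ -103.50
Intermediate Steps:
R(r, F) = 2*r
J(l) = -6 - l (J(l) = -(6 + l) = -6 - l)
t(h, V) = -18*V - 18*h (t(h, V) = (-6 - 2*6)*(V + h) = (-6 - 1*12)*(V + h) = (-6 - 12)*(V + h) = -18*(V + h) = -18*V - 18*h)
N(B) = 63 + 2*B² (N(B) = (B² + B²) + 63 = 2*B² + 63 = 63 + 2*B²)
-N(t(2, -7/4)) = -(63 + 2*(-(-126)/4 - 18*2)²) = -(63 + 2*(-(-126)/4 - 36)²) = -(63 + 2*(-18*(-7/4) - 36)²) = -(63 + 2*(63/2 - 36)²) = -(63 + 2*(-9/2)²) = -(63 + 2*(81/4)) = -(63 + 81/2) = -1*207/2 = -207/2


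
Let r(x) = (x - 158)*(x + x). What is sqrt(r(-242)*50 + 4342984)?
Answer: 2*sqrt(3505746) ≈ 3744.7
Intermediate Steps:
r(x) = 2*x*(-158 + x) (r(x) = (-158 + x)*(2*x) = 2*x*(-158 + x))
sqrt(r(-242)*50 + 4342984) = sqrt((2*(-242)*(-158 - 242))*50 + 4342984) = sqrt((2*(-242)*(-400))*50 + 4342984) = sqrt(193600*50 + 4342984) = sqrt(9680000 + 4342984) = sqrt(14022984) = 2*sqrt(3505746)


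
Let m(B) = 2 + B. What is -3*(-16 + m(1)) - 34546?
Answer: -34507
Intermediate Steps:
-3*(-16 + m(1)) - 34546 = -3*(-16 + (2 + 1)) - 34546 = -3*(-16 + 3) - 34546 = -3*(-13) - 34546 = 39 - 34546 = -34507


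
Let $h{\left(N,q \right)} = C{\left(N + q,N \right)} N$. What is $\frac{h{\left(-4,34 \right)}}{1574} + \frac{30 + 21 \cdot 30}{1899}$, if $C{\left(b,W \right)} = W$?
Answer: $\frac{178204}{498171} \approx 0.35772$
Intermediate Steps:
$h{\left(N,q \right)} = N^{2}$ ($h{\left(N,q \right)} = N N = N^{2}$)
$\frac{h{\left(-4,34 \right)}}{1574} + \frac{30 + 21 \cdot 30}{1899} = \frac{\left(-4\right)^{2}}{1574} + \frac{30 + 21 \cdot 30}{1899} = 16 \cdot \frac{1}{1574} + \left(30 + 630\right) \frac{1}{1899} = \frac{8}{787} + 660 \cdot \frac{1}{1899} = \frac{8}{787} + \frac{220}{633} = \frac{178204}{498171}$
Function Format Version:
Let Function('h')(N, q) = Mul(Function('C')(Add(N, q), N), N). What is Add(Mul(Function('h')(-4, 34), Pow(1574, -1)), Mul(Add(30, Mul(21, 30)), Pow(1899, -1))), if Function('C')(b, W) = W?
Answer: Rational(178204, 498171) ≈ 0.35772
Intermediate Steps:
Function('h')(N, q) = Pow(N, 2) (Function('h')(N, q) = Mul(N, N) = Pow(N, 2))
Add(Mul(Function('h')(-4, 34), Pow(1574, -1)), Mul(Add(30, Mul(21, 30)), Pow(1899, -1))) = Add(Mul(Pow(-4, 2), Pow(1574, -1)), Mul(Add(30, Mul(21, 30)), Pow(1899, -1))) = Add(Mul(16, Rational(1, 1574)), Mul(Add(30, 630), Rational(1, 1899))) = Add(Rational(8, 787), Mul(660, Rational(1, 1899))) = Add(Rational(8, 787), Rational(220, 633)) = Rational(178204, 498171)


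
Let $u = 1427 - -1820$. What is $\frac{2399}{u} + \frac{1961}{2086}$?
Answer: $\frac{11371681}{6773242} \approx 1.6789$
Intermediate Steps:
$u = 3247$ ($u = 1427 + 1820 = 3247$)
$\frac{2399}{u} + \frac{1961}{2086} = \frac{2399}{3247} + \frac{1961}{2086} = \frac{11371681}{6773242}$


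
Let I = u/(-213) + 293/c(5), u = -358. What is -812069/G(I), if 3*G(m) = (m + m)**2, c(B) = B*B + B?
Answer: -2763206884575/594530689 ≈ -4647.7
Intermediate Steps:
c(B) = B + B**2 (c(B) = B**2 + B = B + B**2)
I = 24383/2130 (I = -358/(-213) + 293/((5*(1 + 5))) = -358*(-1/213) + 293/((5*6)) = 358/213 + 293/30 = 24383/2130 ≈ 11.447)
G(m) = 4*m**2/3 (G(m) = (m + m)**2/3 = (2*m)**2/3 = (4*m**2)/3 = 4*m**2/3)
-812069/G(I) = -812069/(4*(24383/2130)**2/3) = -812069/((4/3)*(594530689/4536900)) = -812069/594530689/3402675 = -812069*3402675/594530689 = -2763206884575/594530689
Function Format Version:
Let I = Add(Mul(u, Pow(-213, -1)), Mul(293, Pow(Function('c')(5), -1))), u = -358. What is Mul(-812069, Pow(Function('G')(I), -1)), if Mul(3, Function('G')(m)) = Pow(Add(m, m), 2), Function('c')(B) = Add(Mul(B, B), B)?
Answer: Rational(-2763206884575, 594530689) ≈ -4647.7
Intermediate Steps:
Function('c')(B) = Add(B, Pow(B, 2)) (Function('c')(B) = Add(Pow(B, 2), B) = Add(B, Pow(B, 2)))
I = Rational(24383, 2130) (I = Add(Mul(-358, Pow(-213, -1)), Mul(293, Pow(Mul(5, Add(1, 5)), -1))) = Add(Mul(-358, Rational(-1, 213)), Mul(293, Pow(Mul(5, 6), -1))) = Add(Rational(358, 213), Mul(293, Pow(30, -1))) = Add(Rational(358, 213), Mul(293, Rational(1, 30))) = Add(Rational(358, 213), Rational(293, 30)) = Rational(24383, 2130) ≈ 11.447)
Function('G')(m) = Mul(Rational(4, 3), Pow(m, 2)) (Function('G')(m) = Mul(Rational(1, 3), Pow(Add(m, m), 2)) = Mul(Rational(1, 3), Pow(Mul(2, m), 2)) = Mul(Rational(1, 3), Mul(4, Pow(m, 2))) = Mul(Rational(4, 3), Pow(m, 2)))
Mul(-812069, Pow(Function('G')(I), -1)) = Mul(-812069, Pow(Mul(Rational(4, 3), Pow(Rational(24383, 2130), 2)), -1)) = Mul(-812069, Pow(Mul(Rational(4, 3), Rational(594530689, 4536900)), -1)) = Mul(-812069, Pow(Rational(594530689, 3402675), -1)) = Mul(-812069, Rational(3402675, 594530689)) = Rational(-2763206884575, 594530689)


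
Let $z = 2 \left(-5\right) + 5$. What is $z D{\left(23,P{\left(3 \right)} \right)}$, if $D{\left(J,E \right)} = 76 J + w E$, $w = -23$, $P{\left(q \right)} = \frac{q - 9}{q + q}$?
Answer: $-8855$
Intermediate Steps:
$P{\left(q \right)} = \frac{-9 + q}{2 q}$
$z = -5$ ($z = -10 + 5 = -5$)
$D{\left(J,E \right)} = - 23 E + 76 J$ ($D{\left(J,E \right)} = 76 J - 23 E = - 23 E + 76 J$)
$z D{\left(23,P{\left(3 \right)} \right)} = - 5 \left(- 23 \frac{-9 + 3}{2 \cdot 3} + 76 \cdot 23\right) = - 5 \left(- 23 \cdot \frac{1}{2} \cdot \frac{1}{3} \left(-6\right) + 1748\right) = - 5 \left(\left(-23\right) \left(-1\right) + 1748\right) = - 5 \left(23 + 1748\right) = \left(-5\right) 1771 = -8855$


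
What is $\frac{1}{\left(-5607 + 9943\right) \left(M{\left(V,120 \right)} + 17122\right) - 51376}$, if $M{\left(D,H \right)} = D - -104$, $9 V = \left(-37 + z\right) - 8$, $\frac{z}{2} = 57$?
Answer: $\frac{3}{224021408} \approx 1.3392 \cdot 10^{-8}$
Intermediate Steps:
$z = 114$ ($z = 2 \cdot 57 = 114$)
$V = \frac{23}{3}$ ($V = \frac{\left(-37 + 114\right) - 8}{9} = \frac{77 - 8}{9} = \frac{1}{9} \cdot 69 = \frac{23}{3} \approx 7.6667$)
$M{\left(D,H \right)} = 104 + D$ ($M{\left(D,H \right)} = D + 104 = 104 + D$)
$\frac{1}{\left(-5607 + 9943\right) \left(M{\left(V,120 \right)} + 17122\right) - 51376} = \frac{1}{\left(-5607 + 9943\right) \left(\left(104 + \frac{23}{3}\right) + 17122\right) - 51376} = \frac{1}{4336 \left(\frac{335}{3} + 17122\right) - 51376} = \frac{1}{4336 \cdot \frac{51701}{3} - 51376} = \frac{1}{\frac{224175536}{3} - 51376} = \frac{1}{\frac{224021408}{3}} = \frac{3}{224021408}$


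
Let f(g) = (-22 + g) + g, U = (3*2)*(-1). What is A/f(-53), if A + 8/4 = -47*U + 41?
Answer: -321/128 ≈ -2.5078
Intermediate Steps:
U = -6 (U = 6*(-1) = -6)
f(g) = -22 + 2*g
A = 321 (A = -2 + (-47*(-6) + 41) = -2 + (282 + 41) = -2 + 323 = 321)
A/f(-53) = 321/(-22 + 2*(-53)) = 321/(-22 - 106) = 321/(-128) = 321*(-1/128) = -321/128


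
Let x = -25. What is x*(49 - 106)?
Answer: 1425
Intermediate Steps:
x*(49 - 106) = -25*(49 - 106) = -25*(-57) = 1425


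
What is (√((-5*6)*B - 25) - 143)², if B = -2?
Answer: (143 - √35)² ≈ 18792.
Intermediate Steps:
(√((-5*6)*B - 25) - 143)² = (√(-5*6*(-2) - 25) - 143)² = (√(-30*(-2) - 25) - 143)² = (√(60 - 25) - 143)² = (√35 - 143)² = (-143 + √35)²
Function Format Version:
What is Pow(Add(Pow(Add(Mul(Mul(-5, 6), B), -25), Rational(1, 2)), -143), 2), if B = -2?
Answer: Pow(Add(143, Mul(-1, Pow(35, Rational(1, 2)))), 2) ≈ 18792.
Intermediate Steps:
Pow(Add(Pow(Add(Mul(Mul(-5, 6), B), -25), Rational(1, 2)), -143), 2) = Pow(Add(Pow(Add(Mul(Mul(-5, 6), -2), -25), Rational(1, 2)), -143), 2) = Pow(Add(Pow(Add(Mul(-30, -2), -25), Rational(1, 2)), -143), 2) = Pow(Add(Pow(Add(60, -25), Rational(1, 2)), -143), 2) = Pow(Add(Pow(35, Rational(1, 2)), -143), 2) = Pow(Add(-143, Pow(35, Rational(1, 2))), 2)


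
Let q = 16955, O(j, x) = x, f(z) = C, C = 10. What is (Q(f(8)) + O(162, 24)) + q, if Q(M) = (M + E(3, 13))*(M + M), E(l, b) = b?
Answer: 17439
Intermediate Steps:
f(z) = 10
Q(M) = 2*M*(13 + M) (Q(M) = (M + 13)*(M + M) = (13 + M)*(2*M) = 2*M*(13 + M))
(Q(f(8)) + O(162, 24)) + q = (2*10*(13 + 10) + 24) + 16955 = (2*10*23 + 24) + 16955 = (460 + 24) + 16955 = 484 + 16955 = 17439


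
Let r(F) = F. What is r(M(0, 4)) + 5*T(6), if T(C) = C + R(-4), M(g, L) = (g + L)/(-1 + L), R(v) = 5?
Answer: 169/3 ≈ 56.333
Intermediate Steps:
M(g, L) = (L + g)/(-1 + L)
T(C) = 5 + C (T(C) = C + 5 = 5 + C)
r(M(0, 4)) + 5*T(6) = (4 + 0)/(-1 + 4) + 5*(5 + 6) = 4/3 + 5*11 = (⅓)*4 + 55 = 4/3 + 55 = 169/3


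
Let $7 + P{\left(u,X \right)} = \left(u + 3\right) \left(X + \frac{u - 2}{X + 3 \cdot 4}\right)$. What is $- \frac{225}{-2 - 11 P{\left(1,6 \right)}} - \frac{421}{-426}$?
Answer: $\frac{1569509}{715254} \approx 2.1943$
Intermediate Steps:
$P{\left(u,X \right)} = -7 + \left(3 + u\right) \left(X + \frac{-2 + u}{12 + X}\right)$ ($P{\left(u,X \right)} = -7 + \left(u + 3\right) \left(X + \frac{u - 2}{X + 3 \cdot 4}\right) = -7 + \left(3 + u\right) \left(X + \frac{-2 + u}{X + 12}\right) = -7 + \left(3 + u\right) \left(X + \frac{-2 + u}{12 + X}\right)$)
$- \frac{225}{-2 - 11 P{\left(1,6 \right)}} - \frac{421}{-426} = - \frac{225}{-2 - 11 \frac{-90 + 1 + 1^{2} + 3 \cdot 6^{2} + 29 \cdot 6 + 1 \cdot 6^{2} + 12 \cdot 6 \cdot 1}{12 + 6}} - \frac{421}{-426} = - \frac{225}{-2 - 11 \frac{-90 + 1 + 1 + 3 \cdot 36 + 174 + 1 \cdot 36 + 72}{18}} - - \frac{421}{426} = - \frac{225}{-2 - 11 \frac{-90 + 1 + 1 + 108 + 174 + 36 + 72}{18}} + \frac{421}{426} = - \frac{225}{-2 - 11 \cdot \frac{1}{18} \cdot 302} + \frac{421}{426} = - \frac{225}{-2 - \frac{1661}{9}} + \frac{421}{426} = - \frac{225}{- \frac{1679}{9}} + \frac{421}{426} = \left(-225\right) \left(- \frac{9}{1679}\right) + \frac{421}{426} = \frac{2025}{1679} + \frac{421}{426} = \frac{1569509}{715254}$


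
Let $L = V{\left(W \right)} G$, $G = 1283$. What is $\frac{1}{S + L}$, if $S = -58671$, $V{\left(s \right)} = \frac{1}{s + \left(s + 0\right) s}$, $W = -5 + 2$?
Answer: $- \frac{6}{350743} \approx -1.7107 \cdot 10^{-5}$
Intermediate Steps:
$W = -3$
$V{\left(s \right)} = \frac{1}{s + s^{2}}$ ($V{\left(s \right)} = \frac{1}{s + s s} = \frac{1}{s + s^{2}}$)
$L = \frac{1283}{6}$ ($L = \frac{1}{\left(-3\right) \left(1 - 3\right)} 1283 = - \frac{1}{3 \left(-2\right)} 1283 = \left(- \frac{1}{3}\right) \left(- \frac{1}{2}\right) 1283 = \frac{1}{6} \cdot 1283 = \frac{1283}{6} \approx 213.83$)
$\frac{1}{S + L} = \frac{1}{-58671 + \frac{1283}{6}} = \frac{1}{- \frac{350743}{6}} = - \frac{6}{350743}$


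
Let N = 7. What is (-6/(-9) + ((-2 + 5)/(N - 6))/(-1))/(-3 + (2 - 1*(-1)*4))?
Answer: -7/9 ≈ -0.77778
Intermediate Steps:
(-6/(-9) + ((-2 + 5)/(N - 6))/(-1))/(-3 + (2 - 1*(-1)*4)) = (-6/(-9) + ((-2 + 5)/(7 - 6))/(-1))/(-3 + (2 - 1*(-1)*4)) = (-6*(-1/9) + (3/1)*(-1))/(-3 + (2 + 1*4)) = (2/3 + (3*1)*(-1))/(-3 + (2 + 4)) = (2/3 + 3*(-1))/(-3 + 6) = (2/3 - 3)/3 = -7/3*1/3 = -7/9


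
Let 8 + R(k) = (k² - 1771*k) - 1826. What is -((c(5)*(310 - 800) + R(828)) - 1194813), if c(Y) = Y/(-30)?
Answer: 5932108/3 ≈ 1.9774e+6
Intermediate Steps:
c(Y) = -Y/30 (c(Y) = Y*(-1/30) = -Y/30)
R(k) = -1834 + k² - 1771*k (R(k) = -8 + ((k² - 1771*k) - 1826) = -8 + (-1826 + k² - 1771*k) = -1834 + k² - 1771*k)
-((c(5)*(310 - 800) + R(828)) - 1194813) = -(((-1/30*5)*(310 - 800) + (-1834 + 828² - 1771*828)) - 1194813) = -((-⅙*(-490) + (-1834 + 685584 - 1466388)) - 1194813) = -((245/3 - 782638) - 1194813) = -(-2347669/3 - 1194813) = -1*(-5932108/3) = 5932108/3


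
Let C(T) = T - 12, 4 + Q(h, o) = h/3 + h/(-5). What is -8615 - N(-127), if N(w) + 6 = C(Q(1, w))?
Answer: -128897/15 ≈ -8593.1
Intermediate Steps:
Q(h, o) = -4 + 2*h/15 (Q(h, o) = -4 + (h/3 + h/(-5)) = -4 + (h*(⅓) + h*(-⅕)) = -4 + (h/3 - h/5) = -4 + 2*h/15)
C(T) = -12 + T
N(w) = -328/15 (N(w) = -6 + (-12 + (-4 + (2/15)*1)) = -6 + (-12 + (-4 + 2/15)) = -6 + (-12 - 58/15) = -6 - 238/15 = -328/15)
-8615 - N(-127) = -8615 - 1*(-328/15) = -8615 + 328/15 = -128897/15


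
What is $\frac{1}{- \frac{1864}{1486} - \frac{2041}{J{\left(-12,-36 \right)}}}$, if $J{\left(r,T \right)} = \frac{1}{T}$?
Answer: $\frac{743}{54591736} \approx 1.361 \cdot 10^{-5}$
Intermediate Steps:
$\frac{1}{- \frac{1864}{1486} - \frac{2041}{J{\left(-12,-36 \right)}}} = \frac{1}{- \frac{1864}{1486} - \frac{2041}{\frac{1}{-36}}} = \frac{1}{\left(-1864\right) \frac{1}{1486} - \frac{2041}{- \frac{1}{36}}} = \frac{1}{- \frac{932}{743} - -73476} = \frac{1}{- \frac{932}{743} + 73476} = \frac{1}{\frac{54591736}{743}} = \frac{743}{54591736}$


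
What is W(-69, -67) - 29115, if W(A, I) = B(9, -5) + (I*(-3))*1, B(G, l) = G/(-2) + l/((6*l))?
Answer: -86755/3 ≈ -28918.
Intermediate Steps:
B(G, l) = ⅙ - G/2 (B(G, l) = G*(-½) + l*(1/(6*l)) = -G/2 + ⅙ = ⅙ - G/2)
W(A, I) = -13/3 - 3*I (W(A, I) = (⅙ - ½*9) + (I*(-3))*1 = (⅙ - 9/2) - 3*I*1 = -13/3 - 3*I)
W(-69, -67) - 29115 = (-13/3 - 3*(-67)) - 29115 = (-13/3 + 201) - 29115 = 590/3 - 29115 = -86755/3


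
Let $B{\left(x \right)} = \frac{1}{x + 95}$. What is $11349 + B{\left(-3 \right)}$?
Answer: $\frac{1044109}{92} \approx 11349.0$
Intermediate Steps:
$B{\left(x \right)} = \frac{1}{95 + x}$
$11349 + B{\left(-3 \right)} = 11349 + \frac{1}{95 - 3} = 11349 + \frac{1}{92} = \frac{1044109}{92}$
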